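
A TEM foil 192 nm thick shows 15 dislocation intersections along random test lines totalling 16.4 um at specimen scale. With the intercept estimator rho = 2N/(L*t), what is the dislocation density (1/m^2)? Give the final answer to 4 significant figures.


rho = 2N / (L * t)
L = 16.4 um = 1.64e-05 m, t = 192 nm = 1.92e-07 m
rho = 2 * 15 / (1.64e-05 * 1.92e-07)
rho = 9.527e+12 1/m^2


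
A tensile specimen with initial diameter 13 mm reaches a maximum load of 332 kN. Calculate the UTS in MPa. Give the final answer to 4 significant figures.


A0 = pi*(d/2)^2 = pi*(13/2)^2 = 132.732 mm^2
UTS = F_max / A0 = 332*1000 / 132.732
UTS = 2501 MPa


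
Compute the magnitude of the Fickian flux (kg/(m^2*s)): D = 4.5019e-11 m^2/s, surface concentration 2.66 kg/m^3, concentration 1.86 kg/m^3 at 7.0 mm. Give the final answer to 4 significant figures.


J = -D * (dC/dx) = D * (C1 - C2) / dx
J = 4.5019e-11 * (2.66 - 1.86) / 7e-03
J = 5.145e-09 kg/(m^2*s)


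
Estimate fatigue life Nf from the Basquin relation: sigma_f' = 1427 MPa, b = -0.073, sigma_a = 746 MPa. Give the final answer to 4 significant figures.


sigma_a = sigma_f' * (2*Nf)^b
2*Nf = (sigma_a / sigma_f')^(1/b)
2*Nf = (746 / 1427)^(1/-0.073)
2*Nf = 7222.72
Nf = 3611 cycles


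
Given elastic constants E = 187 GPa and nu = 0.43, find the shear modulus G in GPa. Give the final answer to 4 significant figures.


G = E / (2*(1+nu))
G = 187 / (2*(1+0.43))
G = 65.38 GPa


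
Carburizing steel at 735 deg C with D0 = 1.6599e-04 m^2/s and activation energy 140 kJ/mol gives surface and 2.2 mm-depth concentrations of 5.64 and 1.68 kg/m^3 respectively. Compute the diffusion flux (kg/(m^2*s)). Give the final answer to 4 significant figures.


Step 1: D = D0 * exp(-Qd/(R*T))
T = 735 + 273.15 = 1008.15 K
D = 1.6599e-04 * exp(-140e3 / (8.314 * 1008.15)) = 9.24886e-12 m^2/s
Step 2: J = D * (C1 - C2) / dx
J = 9.24886e-12 * (5.64 - 1.68) / 2.2e-03
J = 1.665e-08 kg/(m^2*s)


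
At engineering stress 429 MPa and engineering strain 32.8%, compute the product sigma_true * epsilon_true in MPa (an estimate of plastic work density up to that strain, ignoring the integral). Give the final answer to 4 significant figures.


sigma_true = sigma_eng * (1 + epsilon_eng)
sigma_true = 429 * (1 + 0.328) = 569.712 MPa
epsilon_true = ln(1 + epsilon_eng)
epsilon_true = ln(1 + 0.328) = 0.283674
sigma_true * epsilon_true = 569.712 * 0.283674 = 161.6 MPa


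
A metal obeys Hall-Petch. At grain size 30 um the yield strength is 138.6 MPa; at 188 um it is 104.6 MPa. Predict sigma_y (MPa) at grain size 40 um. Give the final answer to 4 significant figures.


sigma_y = sigma0 + k / sqrt(d)
1/sqrt(d1) = 1/sqrt(3e-05) = 182.574;  1/sqrt(d2) = 72.9325
k = (sigma1 - sigma2) / (1/sqrt(d1) - 1/sqrt(d2)) = (138.6 - 104.6) / (182.574 - 72.9325) = 0.310101 MPa*m^0.5
sigma0 = sigma1 - k/sqrt(d1) = 138.6 - 0.310101*182.574 = 81.9836 MPa
sigma_y(d3) = 81.9836 + 0.310101 / sqrt(4e-05) = 131 MPa


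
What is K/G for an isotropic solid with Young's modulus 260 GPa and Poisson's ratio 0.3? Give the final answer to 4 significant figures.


G = E / (2*(1+nu))
G = 260 / (2*(1+0.3)) = 100 GPa
K = E / (3*(1-2*nu))
K = 260 / (3*(1-2*0.3)) = 216.667 GPa
K/G = 216.667 / 100 = 2.167


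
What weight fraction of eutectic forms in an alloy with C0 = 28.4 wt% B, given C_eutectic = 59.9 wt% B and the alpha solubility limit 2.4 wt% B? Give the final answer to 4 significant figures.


f_primary = (C_e - C0) / (C_e - C_alpha_max)
f_primary = (59.9 - 28.4) / (59.9 - 2.4)
f_primary = 0.547826
f_eutectic = 1 - 0.547826 = 0.4522


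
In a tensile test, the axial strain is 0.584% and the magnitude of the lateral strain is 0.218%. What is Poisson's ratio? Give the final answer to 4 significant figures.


nu = -epsilon_lat / epsilon_axial
Lateral strain is contraction (negative), so using magnitudes:
nu = 0.218 / 0.584
nu = 0.3733


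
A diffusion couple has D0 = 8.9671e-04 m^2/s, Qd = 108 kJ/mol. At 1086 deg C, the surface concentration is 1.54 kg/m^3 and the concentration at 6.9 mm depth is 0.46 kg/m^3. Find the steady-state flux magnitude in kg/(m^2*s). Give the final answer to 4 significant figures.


Step 1: D = D0 * exp(-Qd/(R*T))
T = 1086 + 273.15 = 1359.15 K
D = 8.9671e-04 * exp(-108e3 / (8.314 * 1359.15)) = 6.3367e-08 m^2/s
Step 2: J = D * (C1 - C2) / dx
J = 6.3367e-08 * (1.54 - 0.46) / 6.9e-03
J = 9.918e-06 kg/(m^2*s)


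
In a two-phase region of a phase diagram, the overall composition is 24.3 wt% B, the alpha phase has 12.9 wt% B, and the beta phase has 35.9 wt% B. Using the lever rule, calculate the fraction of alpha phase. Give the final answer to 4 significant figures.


f_alpha = (C_beta - C0) / (C_beta - C_alpha)
f_alpha = (35.9 - 24.3) / (35.9 - 12.9)
f_alpha = 0.5043


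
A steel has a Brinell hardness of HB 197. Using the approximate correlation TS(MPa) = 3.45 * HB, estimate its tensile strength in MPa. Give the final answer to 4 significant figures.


TS (MPa) = 3.45 * HB
TS = 3.45 * 197
TS = 679.7 MPa


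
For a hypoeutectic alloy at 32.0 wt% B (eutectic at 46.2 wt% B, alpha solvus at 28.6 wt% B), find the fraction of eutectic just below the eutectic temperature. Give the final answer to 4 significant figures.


f_primary = (C_e - C0) / (C_e - C_alpha_max)
f_primary = (46.2 - 32.0) / (46.2 - 28.6)
f_primary = 0.806818
f_eutectic = 1 - 0.806818 = 0.1932


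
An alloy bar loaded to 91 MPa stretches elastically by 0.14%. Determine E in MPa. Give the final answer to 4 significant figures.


E = sigma / epsilon
epsilon = 0.14% = 1.4e-03
E = 91 / 1.4e-03
E = 65000 MPa


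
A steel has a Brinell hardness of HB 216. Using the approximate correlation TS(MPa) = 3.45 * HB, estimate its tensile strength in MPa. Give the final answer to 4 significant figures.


TS (MPa) = 3.45 * HB
TS = 3.45 * 216
TS = 745.2 MPa


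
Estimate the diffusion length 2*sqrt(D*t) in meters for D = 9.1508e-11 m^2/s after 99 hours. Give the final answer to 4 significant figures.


t = 99 hr = 356400 s
Diffusion length = 2*sqrt(D*t)
= 2*sqrt(9.1508e-11 * 356400)
= 0.01142 m


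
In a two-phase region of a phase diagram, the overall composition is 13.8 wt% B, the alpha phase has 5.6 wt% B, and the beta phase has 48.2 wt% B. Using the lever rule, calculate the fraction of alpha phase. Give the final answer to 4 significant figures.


f_alpha = (C_beta - C0) / (C_beta - C_alpha)
f_alpha = (48.2 - 13.8) / (48.2 - 5.6)
f_alpha = 0.8075


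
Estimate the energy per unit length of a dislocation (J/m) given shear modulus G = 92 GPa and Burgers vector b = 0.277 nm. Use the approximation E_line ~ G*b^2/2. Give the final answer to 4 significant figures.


E = G*b^2/2
b = 0.277 nm = 2.77e-10 m
G = 92 GPa = 9.2e+10 Pa
E = 0.5 * 9.2e+10 * (2.77e-10)^2
E = 3.53e-09 J/m


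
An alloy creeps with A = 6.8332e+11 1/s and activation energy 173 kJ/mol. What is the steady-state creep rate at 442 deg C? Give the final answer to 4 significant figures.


rate = A * exp(-Q / (R*T))
T = 442 + 273.15 = 715.15 K
rate = 6.8332e+11 * exp(-173e3 / (8.314 * 715.15))
rate = 0.1578 1/s


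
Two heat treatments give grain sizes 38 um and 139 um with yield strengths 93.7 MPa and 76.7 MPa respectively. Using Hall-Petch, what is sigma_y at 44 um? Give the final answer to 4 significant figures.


sigma_y = sigma0 + k / sqrt(d)
1/sqrt(d1) = 1/sqrt(3.8e-05) = 162.221;  1/sqrt(d2) = 84.8189
k = (sigma1 - sigma2) / (1/sqrt(d1) - 1/sqrt(d2)) = (93.7 - 76.7) / (162.221 - 84.8189) = 0.219631 MPa*m^0.5
sigma0 = sigma1 - k/sqrt(d1) = 93.7 - 0.219631*162.221 = 58.0711 MPa
sigma_y(d3) = 58.0711 + 0.219631 / sqrt(4.4e-05) = 91.18 MPa


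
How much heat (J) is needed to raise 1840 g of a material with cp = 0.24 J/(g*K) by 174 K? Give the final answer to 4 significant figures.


Q = m * cp * dT
Q = 1840 * 0.24 * 174
Q = 76840 J


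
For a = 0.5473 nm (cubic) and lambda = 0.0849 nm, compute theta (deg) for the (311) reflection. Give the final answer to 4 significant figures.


d = a / sqrt(h^2+k^2+l^2)
d = 0.5473 / sqrt(11) = 0.165017 nm
lambda = 2*d*sin(theta)  =>  sin(theta) = lambda / (2*d)
sin(theta) = 0.0849 / (2 * 0.165017) = 0.257246
theta = 14.91 deg


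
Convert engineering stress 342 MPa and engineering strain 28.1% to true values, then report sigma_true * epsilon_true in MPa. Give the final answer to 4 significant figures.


sigma_true = sigma_eng * (1 + epsilon_eng)
sigma_true = 342 * (1 + 0.281) = 438.102 MPa
epsilon_true = ln(1 + epsilon_eng)
epsilon_true = ln(1 + 0.281) = 0.247641
sigma_true * epsilon_true = 438.102 * 0.247641 = 108.5 MPa


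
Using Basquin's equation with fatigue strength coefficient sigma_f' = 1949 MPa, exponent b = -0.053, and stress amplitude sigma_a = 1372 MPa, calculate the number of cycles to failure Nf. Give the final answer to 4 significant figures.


sigma_a = sigma_f' * (2*Nf)^b
2*Nf = (sigma_a / sigma_f')^(1/b)
2*Nf = (1372 / 1949)^(1/-0.053)
2*Nf = 752.594
Nf = 376.3 cycles


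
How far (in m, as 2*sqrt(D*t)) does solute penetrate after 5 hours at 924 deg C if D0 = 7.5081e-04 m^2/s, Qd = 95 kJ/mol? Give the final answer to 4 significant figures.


Step 1: D = D0 * exp(-Qd/(R*T))
T = 1197.15 K
D = 7.5081e-04 * exp(-95e3 / (8.314 * 1197.15)) = 5.37395e-08 m^2/s
Step 2: L = 2*sqrt(D*t)
t = 5 h = 18000 s
L = 2*sqrt(5.37395e-08 * 18000) = 0.0622 m


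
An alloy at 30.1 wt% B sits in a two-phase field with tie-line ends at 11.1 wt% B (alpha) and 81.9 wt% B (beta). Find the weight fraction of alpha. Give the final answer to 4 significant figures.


f_alpha = (C_beta - C0) / (C_beta - C_alpha)
f_alpha = (81.9 - 30.1) / (81.9 - 11.1)
f_alpha = 0.7316


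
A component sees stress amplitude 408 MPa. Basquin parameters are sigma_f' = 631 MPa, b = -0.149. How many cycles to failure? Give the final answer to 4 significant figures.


sigma_a = sigma_f' * (2*Nf)^b
2*Nf = (sigma_a / sigma_f')^(1/b)
2*Nf = (408 / 631)^(1/-0.149)
2*Nf = 18.661
Nf = 9.33 cycles


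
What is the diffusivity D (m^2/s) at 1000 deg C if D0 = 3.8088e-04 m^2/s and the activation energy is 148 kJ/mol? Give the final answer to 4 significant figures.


D = D0 * exp(-Qd / (R*T))
T = 1273.15 K
D = 3.8088e-04 * exp(-148e3 / (8.314 * 1273.15))
D = 3.224e-10 m^2/s


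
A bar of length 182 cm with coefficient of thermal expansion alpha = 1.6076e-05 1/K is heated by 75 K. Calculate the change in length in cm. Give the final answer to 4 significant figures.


dL = L0 * alpha * dT
dL = 182 * 1.6076e-05 * 75
dL = 0.2194 cm


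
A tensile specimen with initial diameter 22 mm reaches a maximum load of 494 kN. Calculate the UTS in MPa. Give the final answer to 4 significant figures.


A0 = pi*(d/2)^2 = pi*(22/2)^2 = 380.133 mm^2
UTS = F_max / A0 = 494*1000 / 380.133
UTS = 1300 MPa


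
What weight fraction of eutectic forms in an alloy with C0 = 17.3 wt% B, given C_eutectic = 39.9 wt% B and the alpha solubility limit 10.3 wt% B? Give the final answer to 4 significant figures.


f_primary = (C_e - C0) / (C_e - C_alpha_max)
f_primary = (39.9 - 17.3) / (39.9 - 10.3)
f_primary = 0.763514
f_eutectic = 1 - 0.763514 = 0.2365


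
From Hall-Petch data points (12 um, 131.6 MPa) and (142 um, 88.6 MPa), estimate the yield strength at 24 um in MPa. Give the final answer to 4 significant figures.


sigma_y = sigma0 + k / sqrt(d)
1/sqrt(d1) = 1/sqrt(1.2e-05) = 288.675;  1/sqrt(d2) = 83.9181
k = (sigma1 - sigma2) / (1/sqrt(d1) - 1/sqrt(d2)) = (131.6 - 88.6) / (288.675 - 83.9181) = 0.210005 MPa*m^0.5
sigma0 = sigma1 - k/sqrt(d1) = 131.6 - 0.210005*288.675 = 70.9768 MPa
sigma_y(d3) = 70.9768 + 0.210005 / sqrt(2.4e-05) = 113.8 MPa


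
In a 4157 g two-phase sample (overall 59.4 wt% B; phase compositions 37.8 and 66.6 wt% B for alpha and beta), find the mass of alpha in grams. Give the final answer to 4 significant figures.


f_alpha = (C_beta - C0) / (C_beta - C_alpha)
f_alpha = (66.6 - 59.4) / (66.6 - 37.8) = 0.25
m_alpha = f_alpha * m_total = 0.25 * 4157 = 1039 g


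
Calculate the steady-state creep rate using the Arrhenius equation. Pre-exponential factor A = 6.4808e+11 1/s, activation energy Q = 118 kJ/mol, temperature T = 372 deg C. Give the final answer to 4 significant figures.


rate = A * exp(-Q / (R*T))
T = 372 + 273.15 = 645.15 K
rate = 6.4808e+11 * exp(-118e3 / (8.314 * 645.15))
rate = 180.9 1/s


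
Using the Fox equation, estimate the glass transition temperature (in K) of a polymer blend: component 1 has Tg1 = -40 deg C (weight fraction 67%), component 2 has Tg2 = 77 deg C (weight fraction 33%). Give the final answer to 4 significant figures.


1/Tg = w1/Tg1 + w2/Tg2 (in Kelvin)
Tg1 = 233.15 K, Tg2 = 350.15 K
1/Tg = 0.67/233.15 + 0.33/350.15
Tg = 262 K


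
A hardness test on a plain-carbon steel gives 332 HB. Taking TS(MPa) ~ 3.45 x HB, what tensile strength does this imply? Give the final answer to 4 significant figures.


TS (MPa) = 3.45 * HB
TS = 3.45 * 332
TS = 1145 MPa


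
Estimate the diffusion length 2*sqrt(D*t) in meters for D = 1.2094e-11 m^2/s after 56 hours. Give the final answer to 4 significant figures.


t = 56 hr = 201600 s
Diffusion length = 2*sqrt(D*t)
= 2*sqrt(1.2094e-11 * 201600)
= 3.123e-03 m


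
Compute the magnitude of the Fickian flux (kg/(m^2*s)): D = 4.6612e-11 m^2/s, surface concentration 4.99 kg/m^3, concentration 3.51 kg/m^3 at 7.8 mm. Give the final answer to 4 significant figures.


J = -D * (dC/dx) = D * (C1 - C2) / dx
J = 4.6612e-11 * (4.99 - 3.51) / 7.8e-03
J = 8.844e-09 kg/(m^2*s)


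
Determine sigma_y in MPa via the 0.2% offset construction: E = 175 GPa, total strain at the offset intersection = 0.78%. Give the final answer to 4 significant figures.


Offset strain = 0.002
Elastic strain at yield = total_strain - offset = 7.8e-03 - 0.002 = 5.8e-03
sigma_y = E * elastic_strain = 175000 * 5.8e-03
sigma_y = 1015 MPa


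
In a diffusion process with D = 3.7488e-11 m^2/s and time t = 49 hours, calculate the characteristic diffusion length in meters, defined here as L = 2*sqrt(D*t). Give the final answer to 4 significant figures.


t = 49 hr = 176400 s
Diffusion length = 2*sqrt(D*t)
= 2*sqrt(3.7488e-11 * 176400)
= 5.143e-03 m


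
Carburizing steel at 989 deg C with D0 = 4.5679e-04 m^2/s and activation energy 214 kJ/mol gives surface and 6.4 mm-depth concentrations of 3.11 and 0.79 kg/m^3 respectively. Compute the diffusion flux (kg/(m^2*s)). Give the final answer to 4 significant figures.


Step 1: D = D0 * exp(-Qd/(R*T))
T = 989 + 273.15 = 1262.15 K
D = 4.5679e-04 * exp(-214e3 / (8.314 * 1262.15)) = 6.35201e-13 m^2/s
Step 2: J = D * (C1 - C2) / dx
J = 6.35201e-13 * (3.11 - 0.79) / 6.4e-03
J = 2.303e-10 kg/(m^2*s)


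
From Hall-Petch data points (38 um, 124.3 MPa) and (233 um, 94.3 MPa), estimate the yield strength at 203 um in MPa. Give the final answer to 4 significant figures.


sigma_y = sigma0 + k / sqrt(d)
1/sqrt(d1) = 1/sqrt(3.8e-05) = 162.221;  1/sqrt(d2) = 65.5122
k = (sigma1 - sigma2) / (1/sqrt(d1) - 1/sqrt(d2)) = (124.3 - 94.3) / (162.221 - 65.5122) = 0.310208 MPa*m^0.5
sigma0 = sigma1 - k/sqrt(d1) = 124.3 - 0.310208*162.221 = 73.9776 MPa
sigma_y(d3) = 73.9776 + 0.310208 / sqrt(2.03e-04) = 95.75 MPa


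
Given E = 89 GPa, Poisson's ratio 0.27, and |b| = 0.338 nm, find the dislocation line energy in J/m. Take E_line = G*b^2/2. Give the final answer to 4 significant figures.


Step 1: G = E / (2*(1+nu))
G = 89 / (2*(1+0.27)) = 35.0394 GPa = 3.50394e+10 Pa
Step 2: E_line = G*b^2/2
b = 0.338 nm = 3.38e-10 m
E_line = 0.5 * 3.50394e+10 * (3.38e-10)^2 = 2.002e-09 J/m


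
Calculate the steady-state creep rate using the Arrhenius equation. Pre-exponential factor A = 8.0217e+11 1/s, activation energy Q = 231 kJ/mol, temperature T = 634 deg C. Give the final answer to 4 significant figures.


rate = A * exp(-Q / (R*T))
T = 634 + 273.15 = 907.15 K
rate = 8.0217e+11 * exp(-231e3 / (8.314 * 907.15))
rate = 0.04005 1/s


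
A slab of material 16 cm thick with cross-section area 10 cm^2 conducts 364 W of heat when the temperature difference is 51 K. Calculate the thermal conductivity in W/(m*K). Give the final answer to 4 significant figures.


k = Q*L / (A*dT)
L = 0.16 m, A = 1e-03 m^2
k = 364 * 0.16 / (1e-03 * 51)
k = 1142 W/(m*K)


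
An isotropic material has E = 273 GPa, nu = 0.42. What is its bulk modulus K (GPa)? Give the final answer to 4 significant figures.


K = E / (3*(1-2*nu))
K = 273 / (3*(1-2*0.42))
K = 568.8 GPa


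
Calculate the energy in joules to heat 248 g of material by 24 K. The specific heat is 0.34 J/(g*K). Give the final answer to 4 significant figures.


Q = m * cp * dT
Q = 248 * 0.34 * 24
Q = 2024 J


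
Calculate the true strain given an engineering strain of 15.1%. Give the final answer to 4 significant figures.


epsilon_true = ln(1 + epsilon_eng)
epsilon_true = ln(1 + 0.151)
epsilon_true = 0.1406


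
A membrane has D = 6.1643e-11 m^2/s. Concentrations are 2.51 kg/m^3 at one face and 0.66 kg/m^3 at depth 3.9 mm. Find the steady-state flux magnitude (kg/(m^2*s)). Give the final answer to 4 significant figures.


J = -D * (dC/dx) = D * (C1 - C2) / dx
J = 6.1643e-11 * (2.51 - 0.66) / 3.9e-03
J = 2.924e-08 kg/(m^2*s)


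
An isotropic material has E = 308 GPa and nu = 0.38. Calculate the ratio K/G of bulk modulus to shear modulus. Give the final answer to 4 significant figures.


G = E / (2*(1+nu))
G = 308 / (2*(1+0.38)) = 111.594 GPa
K = E / (3*(1-2*nu))
K = 308 / (3*(1-2*0.38)) = 427.778 GPa
K/G = 427.778 / 111.594 = 3.833


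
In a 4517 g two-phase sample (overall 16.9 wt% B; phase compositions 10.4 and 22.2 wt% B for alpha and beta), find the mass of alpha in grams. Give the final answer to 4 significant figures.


f_alpha = (C_beta - C0) / (C_beta - C_alpha)
f_alpha = (22.2 - 16.9) / (22.2 - 10.4) = 0.449153
m_alpha = f_alpha * m_total = 0.449153 * 4517 = 2029 g


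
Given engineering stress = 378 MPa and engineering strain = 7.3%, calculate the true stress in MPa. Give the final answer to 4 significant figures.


sigma_true = sigma_eng * (1 + epsilon_eng)
sigma_true = 378 * (1 + 0.073)
sigma_true = 405.6 MPa


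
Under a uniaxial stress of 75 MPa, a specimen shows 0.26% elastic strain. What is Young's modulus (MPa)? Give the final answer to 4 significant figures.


E = sigma / epsilon
epsilon = 0.26% = 2.6e-03
E = 75 / 2.6e-03
E = 28850 MPa


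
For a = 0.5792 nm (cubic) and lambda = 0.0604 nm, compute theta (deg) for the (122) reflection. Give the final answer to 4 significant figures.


d = a / sqrt(h^2+k^2+l^2)
d = 0.5792 / sqrt(9) = 0.193067 nm
lambda = 2*d*sin(theta)  =>  sin(theta) = lambda / (2*d)
sin(theta) = 0.0604 / (2 * 0.193067) = 0.156423
theta = 8.999 deg


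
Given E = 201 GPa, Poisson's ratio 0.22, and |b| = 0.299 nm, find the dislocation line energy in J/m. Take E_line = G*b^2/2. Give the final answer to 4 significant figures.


Step 1: G = E / (2*(1+nu))
G = 201 / (2*(1+0.22)) = 82.377 GPa = 8.2377e+10 Pa
Step 2: E_line = G*b^2/2
b = 0.299 nm = 2.99e-10 m
E_line = 0.5 * 8.2377e+10 * (2.99e-10)^2 = 3.682e-09 J/m


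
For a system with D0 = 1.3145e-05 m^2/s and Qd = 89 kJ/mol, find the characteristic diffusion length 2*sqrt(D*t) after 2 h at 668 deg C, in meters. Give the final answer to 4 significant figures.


Step 1: D = D0 * exp(-Qd/(R*T))
T = 941.15 K
D = 1.3145e-05 * exp(-89e3 / (8.314 * 941.15)) = 1.5101e-10 m^2/s
Step 2: L = 2*sqrt(D*t)
t = 2 h = 7200 s
L = 2*sqrt(1.5101e-10 * 7200) = 2.085e-03 m


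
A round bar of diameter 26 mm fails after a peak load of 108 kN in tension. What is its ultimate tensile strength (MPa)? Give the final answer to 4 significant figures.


A0 = pi*(d/2)^2 = pi*(26/2)^2 = 530.929 mm^2
UTS = F_max / A0 = 108*1000 / 530.929
UTS = 203.4 MPa


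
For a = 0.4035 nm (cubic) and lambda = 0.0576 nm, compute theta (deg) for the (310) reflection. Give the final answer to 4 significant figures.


d = a / sqrt(h^2+k^2+l^2)
d = 0.4035 / sqrt(10) = 0.127598 nm
lambda = 2*d*sin(theta)  =>  sin(theta) = lambda / (2*d)
sin(theta) = 0.0576 / (2 * 0.127598) = 0.225709
theta = 13.04 deg


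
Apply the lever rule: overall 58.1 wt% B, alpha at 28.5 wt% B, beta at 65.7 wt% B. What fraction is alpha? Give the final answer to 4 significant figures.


f_alpha = (C_beta - C0) / (C_beta - C_alpha)
f_alpha = (65.7 - 58.1) / (65.7 - 28.5)
f_alpha = 0.2043


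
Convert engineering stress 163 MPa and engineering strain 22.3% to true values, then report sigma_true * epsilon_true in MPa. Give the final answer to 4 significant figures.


sigma_true = sigma_eng * (1 + epsilon_eng)
sigma_true = 163 * (1 + 0.223) = 199.349 MPa
epsilon_true = ln(1 + epsilon_eng)
epsilon_true = ln(1 + 0.223) = 0.201307
sigma_true * epsilon_true = 199.349 * 0.201307 = 40.13 MPa


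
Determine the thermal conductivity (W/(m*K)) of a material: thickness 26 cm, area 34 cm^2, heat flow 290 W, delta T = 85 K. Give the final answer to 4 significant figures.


k = Q*L / (A*dT)
L = 0.26 m, A = 3.4e-03 m^2
k = 290 * 0.26 / (3.4e-03 * 85)
k = 260.9 W/(m*K)


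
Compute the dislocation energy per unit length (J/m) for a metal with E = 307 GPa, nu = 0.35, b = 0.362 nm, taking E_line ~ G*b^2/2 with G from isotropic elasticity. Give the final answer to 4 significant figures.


Step 1: G = E / (2*(1+nu))
G = 307 / (2*(1+0.35)) = 113.704 GPa = 1.13704e+11 Pa
Step 2: E_line = G*b^2/2
b = 0.362 nm = 3.62e-10 m
E_line = 0.5 * 1.13704e+11 * (3.62e-10)^2 = 7.45e-09 J/m


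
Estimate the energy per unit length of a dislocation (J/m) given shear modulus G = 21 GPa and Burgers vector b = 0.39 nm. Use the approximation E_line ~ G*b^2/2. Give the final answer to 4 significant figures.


E = G*b^2/2
b = 0.39 nm = 3.9e-10 m
G = 21 GPa = 2.1e+10 Pa
E = 0.5 * 2.1e+10 * (3.9e-10)^2
E = 1.597e-09 J/m


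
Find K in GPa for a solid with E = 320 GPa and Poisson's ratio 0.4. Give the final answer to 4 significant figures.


K = E / (3*(1-2*nu))
K = 320 / (3*(1-2*0.4))
K = 533.3 GPa


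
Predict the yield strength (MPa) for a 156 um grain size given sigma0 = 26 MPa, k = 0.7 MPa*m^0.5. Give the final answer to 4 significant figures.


sigma_y = sigma0 + k / sqrt(d)
d = 156 um = 1.56e-04 m
sigma_y = 26 + 0.7 / sqrt(1.56e-04)
sigma_y = 82.04 MPa


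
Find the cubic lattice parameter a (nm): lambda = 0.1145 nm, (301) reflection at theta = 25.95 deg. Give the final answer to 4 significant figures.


d = lambda / (2*sin(theta))
d = 0.1145 / (2*sin(25.95 deg))
d = 0.130831 nm
a = d * sqrt(h^2+k^2+l^2) = 0.130831 * sqrt(10)
a = 0.4137 nm


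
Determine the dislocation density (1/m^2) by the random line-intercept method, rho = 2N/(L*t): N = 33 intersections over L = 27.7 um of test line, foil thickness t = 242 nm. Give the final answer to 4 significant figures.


rho = 2N / (L * t)
L = 27.7 um = 2.77e-05 m, t = 242 nm = 2.42e-07 m
rho = 2 * 33 / (2.77e-05 * 2.42e-07)
rho = 9.846e+12 1/m^2


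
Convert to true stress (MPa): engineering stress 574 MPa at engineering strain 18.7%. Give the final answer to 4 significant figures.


sigma_true = sigma_eng * (1 + epsilon_eng)
sigma_true = 574 * (1 + 0.187)
sigma_true = 681.3 MPa


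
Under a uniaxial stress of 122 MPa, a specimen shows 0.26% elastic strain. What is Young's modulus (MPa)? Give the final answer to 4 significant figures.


E = sigma / epsilon
epsilon = 0.26% = 2.6e-03
E = 122 / 2.6e-03
E = 46920 MPa


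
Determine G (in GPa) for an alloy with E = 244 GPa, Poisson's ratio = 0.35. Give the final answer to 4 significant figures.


G = E / (2*(1+nu))
G = 244 / (2*(1+0.35))
G = 90.37 GPa


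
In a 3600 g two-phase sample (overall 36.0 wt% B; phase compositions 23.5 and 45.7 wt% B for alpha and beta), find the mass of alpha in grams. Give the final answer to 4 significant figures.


f_alpha = (C_beta - C0) / (C_beta - C_alpha)
f_alpha = (45.7 - 36.0) / (45.7 - 23.5) = 0.436937
m_alpha = f_alpha * m_total = 0.436937 * 3600 = 1573 g


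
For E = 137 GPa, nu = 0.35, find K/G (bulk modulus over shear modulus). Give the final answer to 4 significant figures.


G = E / (2*(1+nu))
G = 137 / (2*(1+0.35)) = 50.7407 GPa
K = E / (3*(1-2*nu))
K = 137 / (3*(1-2*0.35)) = 152.222 GPa
K/G = 152.222 / 50.7407 = 3


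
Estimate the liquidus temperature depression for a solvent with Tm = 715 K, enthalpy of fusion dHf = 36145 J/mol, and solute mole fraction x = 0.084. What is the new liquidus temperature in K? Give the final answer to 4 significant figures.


dT = R*Tm^2*x / dHf
dT = 8.314 * 715^2 * 0.084 / 36145
dT = 9.87764 K
T_new = 715 - 9.87764 = 705.1 K


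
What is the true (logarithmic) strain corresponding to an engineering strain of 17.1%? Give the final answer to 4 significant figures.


epsilon_true = ln(1 + epsilon_eng)
epsilon_true = ln(1 + 0.171)
epsilon_true = 0.1579


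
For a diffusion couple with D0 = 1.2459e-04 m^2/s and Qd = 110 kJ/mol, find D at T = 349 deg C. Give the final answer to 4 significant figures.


D = D0 * exp(-Qd / (R*T))
T = 622.15 K
D = 1.2459e-04 * exp(-110e3 / (8.314 * 622.15))
D = 7.24e-14 m^2/s


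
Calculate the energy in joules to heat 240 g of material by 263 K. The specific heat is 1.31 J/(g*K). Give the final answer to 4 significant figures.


Q = m * cp * dT
Q = 240 * 1.31 * 263
Q = 82690 J


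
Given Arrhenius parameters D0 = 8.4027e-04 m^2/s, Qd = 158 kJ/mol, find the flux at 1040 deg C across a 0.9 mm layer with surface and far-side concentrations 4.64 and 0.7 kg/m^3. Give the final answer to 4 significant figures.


Step 1: D = D0 * exp(-Qd/(R*T))
T = 1040 + 273.15 = 1313.15 K
D = 8.4027e-04 * exp(-158e3 / (8.314 * 1313.15)) = 4.35761e-10 m^2/s
Step 2: J = D * (C1 - C2) / dx
J = 4.35761e-10 * (4.64 - 0.7) / 9e-04
J = 1.908e-06 kg/(m^2*s)


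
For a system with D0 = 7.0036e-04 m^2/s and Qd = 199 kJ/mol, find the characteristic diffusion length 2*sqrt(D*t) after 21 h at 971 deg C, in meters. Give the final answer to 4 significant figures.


Step 1: D = D0 * exp(-Qd/(R*T))
T = 1244.15 K
D = 7.0036e-04 * exp(-199e3 / (8.314 * 1244.15)) = 3.09146e-12 m^2/s
Step 2: L = 2*sqrt(D*t)
t = 21 h = 75600 s
L = 2*sqrt(3.09146e-12 * 75600) = 9.669e-04 m


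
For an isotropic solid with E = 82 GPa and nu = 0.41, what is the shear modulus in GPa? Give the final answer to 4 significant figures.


G = E / (2*(1+nu))
G = 82 / (2*(1+0.41))
G = 29.08 GPa


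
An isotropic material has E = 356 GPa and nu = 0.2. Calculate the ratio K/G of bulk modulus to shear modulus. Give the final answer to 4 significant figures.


G = E / (2*(1+nu))
G = 356 / (2*(1+0.2)) = 148.333 GPa
K = E / (3*(1-2*nu))
K = 356 / (3*(1-2*0.2)) = 197.778 GPa
K/G = 197.778 / 148.333 = 1.333


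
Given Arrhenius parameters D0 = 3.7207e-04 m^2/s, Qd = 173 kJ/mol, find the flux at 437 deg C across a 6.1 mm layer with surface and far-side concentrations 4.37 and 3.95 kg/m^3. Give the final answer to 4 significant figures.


Step 1: D = D0 * exp(-Qd/(R*T))
T = 437 + 273.15 = 710.15 K
D = 3.7207e-04 * exp(-173e3 / (8.314 * 710.15)) = 7.00258e-17 m^2/s
Step 2: J = D * (C1 - C2) / dx
J = 7.00258e-17 * (4.37 - 3.95) / 6.1e-03
J = 4.821e-15 kg/(m^2*s)


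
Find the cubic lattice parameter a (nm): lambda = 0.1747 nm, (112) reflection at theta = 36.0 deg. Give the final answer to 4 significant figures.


d = lambda / (2*sin(theta))
d = 0.1747 / (2*sin(36.0 deg))
d = 0.148609 nm
a = d * sqrt(h^2+k^2+l^2) = 0.148609 * sqrt(6)
a = 0.364 nm


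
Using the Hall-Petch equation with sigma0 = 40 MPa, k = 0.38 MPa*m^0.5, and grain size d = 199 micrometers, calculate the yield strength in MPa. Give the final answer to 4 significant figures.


sigma_y = sigma0 + k / sqrt(d)
d = 199 um = 1.99e-04 m
sigma_y = 40 + 0.38 / sqrt(1.99e-04)
sigma_y = 66.94 MPa


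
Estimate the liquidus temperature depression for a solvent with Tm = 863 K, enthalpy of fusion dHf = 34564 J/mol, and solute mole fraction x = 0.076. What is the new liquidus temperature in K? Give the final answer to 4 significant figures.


dT = R*Tm^2*x / dHf
dT = 8.314 * 863^2 * 0.076 / 34564
dT = 13.6151 K
T_new = 863 - 13.6151 = 849.4 K


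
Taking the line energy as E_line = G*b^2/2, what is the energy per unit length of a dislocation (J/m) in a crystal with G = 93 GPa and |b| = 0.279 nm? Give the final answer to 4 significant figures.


E = G*b^2/2
b = 0.279 nm = 2.79e-10 m
G = 93 GPa = 9.3e+10 Pa
E = 0.5 * 9.3e+10 * (2.79e-10)^2
E = 3.62e-09 J/m


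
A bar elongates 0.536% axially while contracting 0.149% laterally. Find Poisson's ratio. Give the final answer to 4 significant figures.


nu = -epsilon_lat / epsilon_axial
Lateral strain is contraction (negative), so using magnitudes:
nu = 0.149 / 0.536
nu = 0.278


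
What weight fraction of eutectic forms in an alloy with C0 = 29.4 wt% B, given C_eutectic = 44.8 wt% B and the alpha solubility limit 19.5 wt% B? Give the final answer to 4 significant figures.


f_primary = (C_e - C0) / (C_e - C_alpha_max)
f_primary = (44.8 - 29.4) / (44.8 - 19.5)
f_primary = 0.608696
f_eutectic = 1 - 0.608696 = 0.3913


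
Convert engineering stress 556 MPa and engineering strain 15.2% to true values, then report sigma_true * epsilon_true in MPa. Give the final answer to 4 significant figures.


sigma_true = sigma_eng * (1 + epsilon_eng)
sigma_true = 556 * (1 + 0.152) = 640.512 MPa
epsilon_true = ln(1 + epsilon_eng)
epsilon_true = ln(1 + 0.152) = 0.1415
sigma_true * epsilon_true = 640.512 * 0.1415 = 90.63 MPa


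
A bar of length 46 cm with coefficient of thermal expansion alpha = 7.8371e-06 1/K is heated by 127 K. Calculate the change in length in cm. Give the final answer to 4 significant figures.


dL = L0 * alpha * dT
dL = 46 * 7.8371e-06 * 127
dL = 0.04578 cm


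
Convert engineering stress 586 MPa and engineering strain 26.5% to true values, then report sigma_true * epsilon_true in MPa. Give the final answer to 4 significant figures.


sigma_true = sigma_eng * (1 + epsilon_eng)
sigma_true = 586 * (1 + 0.265) = 741.29 MPa
epsilon_true = ln(1 + epsilon_eng)
epsilon_true = ln(1 + 0.265) = 0.235072
sigma_true * epsilon_true = 741.29 * 0.235072 = 174.3 MPa


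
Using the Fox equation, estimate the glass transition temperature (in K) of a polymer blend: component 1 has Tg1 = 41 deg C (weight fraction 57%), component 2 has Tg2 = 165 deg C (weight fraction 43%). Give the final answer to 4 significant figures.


1/Tg = w1/Tg1 + w2/Tg2 (in Kelvin)
Tg1 = 314.15 K, Tg2 = 438.15 K
1/Tg = 0.57/314.15 + 0.43/438.15
Tg = 357.7 K


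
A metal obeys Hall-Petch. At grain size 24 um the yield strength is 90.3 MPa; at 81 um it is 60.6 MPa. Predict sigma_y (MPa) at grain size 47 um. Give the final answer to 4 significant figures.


sigma_y = sigma0 + k / sqrt(d)
1/sqrt(d1) = 1/sqrt(2.4e-05) = 204.124;  1/sqrt(d2) = 111.111
k = (sigma1 - sigma2) / (1/sqrt(d1) - 1/sqrt(d2)) = (90.3 - 60.6) / (204.124 - 111.111) = 0.31931 MPa*m^0.5
sigma0 = sigma1 - k/sqrt(d1) = 90.3 - 0.31931*204.124 = 25.1211 MPa
sigma_y(d3) = 25.1211 + 0.31931 / sqrt(4.7e-05) = 71.7 MPa


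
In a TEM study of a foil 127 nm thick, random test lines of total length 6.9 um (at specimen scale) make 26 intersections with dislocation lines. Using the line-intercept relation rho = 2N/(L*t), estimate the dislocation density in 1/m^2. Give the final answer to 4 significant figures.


rho = 2N / (L * t)
L = 6.9 um = 6.9e-06 m, t = 127 nm = 1.27e-07 m
rho = 2 * 26 / (6.9e-06 * 1.27e-07)
rho = 5.934e+13 1/m^2


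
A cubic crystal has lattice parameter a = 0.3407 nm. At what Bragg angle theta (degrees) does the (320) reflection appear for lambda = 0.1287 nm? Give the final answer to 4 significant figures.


d = a / sqrt(h^2+k^2+l^2)
d = 0.3407 / sqrt(13) = 0.0944932 nm
lambda = 2*d*sin(theta)  =>  sin(theta) = lambda / (2*d)
sin(theta) = 0.1287 / (2 * 0.0944932) = 0.681002
theta = 42.92 deg


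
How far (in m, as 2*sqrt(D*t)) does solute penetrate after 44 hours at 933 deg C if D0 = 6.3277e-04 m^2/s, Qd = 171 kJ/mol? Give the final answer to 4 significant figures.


Step 1: D = D0 * exp(-Qd/(R*T))
T = 1206.15 K
D = 6.3277e-04 * exp(-171e3 / (8.314 * 1206.15)) = 2.48597e-11 m^2/s
Step 2: L = 2*sqrt(D*t)
t = 44 h = 158400 s
L = 2*sqrt(2.48597e-11 * 158400) = 3.969e-03 m


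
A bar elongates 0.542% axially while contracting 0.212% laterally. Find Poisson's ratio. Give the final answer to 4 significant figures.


nu = -epsilon_lat / epsilon_axial
Lateral strain is contraction (negative), so using magnitudes:
nu = 0.212 / 0.542
nu = 0.3911


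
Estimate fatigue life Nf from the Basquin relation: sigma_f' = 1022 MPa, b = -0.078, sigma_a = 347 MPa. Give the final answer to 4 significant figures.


sigma_a = sigma_f' * (2*Nf)^b
2*Nf = (sigma_a / sigma_f')^(1/b)
2*Nf = (347 / 1022)^(1/-0.078)
2*Nf = 1.03366e+06
Nf = 516800 cycles


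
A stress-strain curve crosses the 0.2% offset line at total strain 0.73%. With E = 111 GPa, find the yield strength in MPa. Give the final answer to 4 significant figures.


Offset strain = 0.002
Elastic strain at yield = total_strain - offset = 7.3e-03 - 0.002 = 5.3e-03
sigma_y = E * elastic_strain = 111000 * 5.3e-03
sigma_y = 588.3 MPa


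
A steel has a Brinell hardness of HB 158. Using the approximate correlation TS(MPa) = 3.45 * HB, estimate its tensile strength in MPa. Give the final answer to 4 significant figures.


TS (MPa) = 3.45 * HB
TS = 3.45 * 158
TS = 545.1 MPa


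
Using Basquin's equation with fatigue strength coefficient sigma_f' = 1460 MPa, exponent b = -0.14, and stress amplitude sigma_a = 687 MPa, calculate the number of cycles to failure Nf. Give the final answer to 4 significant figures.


sigma_a = sigma_f' * (2*Nf)^b
2*Nf = (sigma_a / sigma_f')^(1/b)
2*Nf = (687 / 1460)^(1/-0.14)
2*Nf = 218.044
Nf = 109 cycles


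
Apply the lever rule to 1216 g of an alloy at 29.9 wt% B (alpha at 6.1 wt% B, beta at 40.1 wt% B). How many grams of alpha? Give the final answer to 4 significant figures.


f_alpha = (C_beta - C0) / (C_beta - C_alpha)
f_alpha = (40.1 - 29.9) / (40.1 - 6.1) = 0.3
m_alpha = f_alpha * m_total = 0.3 * 1216 = 364.8 g


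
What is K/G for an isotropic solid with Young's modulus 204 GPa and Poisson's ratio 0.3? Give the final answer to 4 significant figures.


G = E / (2*(1+nu))
G = 204 / (2*(1+0.3)) = 78.4615 GPa
K = E / (3*(1-2*nu))
K = 204 / (3*(1-2*0.3)) = 170 GPa
K/G = 170 / 78.4615 = 2.167


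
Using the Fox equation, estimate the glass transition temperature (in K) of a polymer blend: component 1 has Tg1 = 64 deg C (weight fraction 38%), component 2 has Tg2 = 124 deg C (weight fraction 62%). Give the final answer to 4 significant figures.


1/Tg = w1/Tg1 + w2/Tg2 (in Kelvin)
Tg1 = 337.15 K, Tg2 = 397.15 K
1/Tg = 0.38/337.15 + 0.62/397.15
Tg = 372 K


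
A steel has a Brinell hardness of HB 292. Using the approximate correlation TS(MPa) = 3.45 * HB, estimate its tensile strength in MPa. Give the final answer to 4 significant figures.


TS (MPa) = 3.45 * HB
TS = 3.45 * 292
TS = 1007 MPa


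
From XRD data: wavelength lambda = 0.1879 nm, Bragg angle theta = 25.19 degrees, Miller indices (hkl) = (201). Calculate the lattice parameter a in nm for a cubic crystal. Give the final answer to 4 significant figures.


d = lambda / (2*sin(theta))
d = 0.1879 / (2*sin(25.19 deg))
d = 0.220736 nm
a = d * sqrt(h^2+k^2+l^2) = 0.220736 * sqrt(5)
a = 0.4936 nm


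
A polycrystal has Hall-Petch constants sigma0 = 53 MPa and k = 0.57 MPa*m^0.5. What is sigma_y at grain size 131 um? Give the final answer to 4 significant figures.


sigma_y = sigma0 + k / sqrt(d)
d = 131 um = 1.31e-04 m
sigma_y = 53 + 0.57 / sqrt(1.31e-04)
sigma_y = 102.8 MPa


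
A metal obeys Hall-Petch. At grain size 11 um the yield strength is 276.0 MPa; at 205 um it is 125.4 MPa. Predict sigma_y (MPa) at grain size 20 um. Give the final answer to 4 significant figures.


sigma_y = sigma0 + k / sqrt(d)
1/sqrt(d1) = 1/sqrt(1.1e-05) = 301.511;  1/sqrt(d2) = 69.843
k = (sigma1 - sigma2) / (1/sqrt(d1) - 1/sqrt(d2)) = (276.0 - 125.4) / (301.511 - 69.843) = 0.650067 MPa*m^0.5
sigma0 = sigma1 - k/sqrt(d1) = 276.0 - 0.650067*301.511 = 79.9973 MPa
sigma_y(d3) = 79.9973 + 0.650067 / sqrt(2e-05) = 225.4 MPa


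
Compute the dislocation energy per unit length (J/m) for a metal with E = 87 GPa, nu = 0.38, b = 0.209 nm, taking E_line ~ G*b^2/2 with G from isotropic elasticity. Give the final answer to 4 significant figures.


Step 1: G = E / (2*(1+nu))
G = 87 / (2*(1+0.38)) = 31.5217 GPa = 3.15217e+10 Pa
Step 2: E_line = G*b^2/2
b = 0.209 nm = 2.09e-10 m
E_line = 0.5 * 3.15217e+10 * (2.09e-10)^2 = 6.885e-10 J/m


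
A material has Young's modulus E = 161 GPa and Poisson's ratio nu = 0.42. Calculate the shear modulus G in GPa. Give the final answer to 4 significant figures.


G = E / (2*(1+nu))
G = 161 / (2*(1+0.42))
G = 56.69 GPa


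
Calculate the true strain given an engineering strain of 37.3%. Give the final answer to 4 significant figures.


epsilon_true = ln(1 + epsilon_eng)
epsilon_true = ln(1 + 0.373)
epsilon_true = 0.317


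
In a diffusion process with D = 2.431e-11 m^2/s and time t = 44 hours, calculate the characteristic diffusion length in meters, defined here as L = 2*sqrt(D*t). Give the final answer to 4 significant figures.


t = 44 hr = 158400 s
Diffusion length = 2*sqrt(D*t)
= 2*sqrt(2.431e-11 * 158400)
= 3.925e-03 m


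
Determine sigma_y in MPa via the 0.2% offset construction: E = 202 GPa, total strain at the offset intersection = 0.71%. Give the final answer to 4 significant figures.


Offset strain = 0.002
Elastic strain at yield = total_strain - offset = 7.1e-03 - 0.002 = 5.1e-03
sigma_y = E * elastic_strain = 202000 * 5.1e-03
sigma_y = 1030 MPa


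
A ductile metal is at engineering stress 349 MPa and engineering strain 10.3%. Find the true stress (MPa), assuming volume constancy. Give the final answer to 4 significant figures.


sigma_true = sigma_eng * (1 + epsilon_eng)
sigma_true = 349 * (1 + 0.103)
sigma_true = 384.9 MPa


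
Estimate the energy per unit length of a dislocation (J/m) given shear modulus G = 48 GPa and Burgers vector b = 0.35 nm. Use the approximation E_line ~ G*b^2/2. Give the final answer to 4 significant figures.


E = G*b^2/2
b = 0.35 nm = 3.5e-10 m
G = 48 GPa = 4.8e+10 Pa
E = 0.5 * 4.8e+10 * (3.5e-10)^2
E = 2.94e-09 J/m


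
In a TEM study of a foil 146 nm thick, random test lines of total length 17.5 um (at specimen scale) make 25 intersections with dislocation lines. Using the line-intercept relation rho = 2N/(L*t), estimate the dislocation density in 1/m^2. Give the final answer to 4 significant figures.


rho = 2N / (L * t)
L = 17.5 um = 1.75e-05 m, t = 146 nm = 1.46e-07 m
rho = 2 * 25 / (1.75e-05 * 1.46e-07)
rho = 1.957e+13 1/m^2


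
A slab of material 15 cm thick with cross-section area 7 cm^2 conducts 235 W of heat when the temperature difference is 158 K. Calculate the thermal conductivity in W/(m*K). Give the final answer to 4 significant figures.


k = Q*L / (A*dT)
L = 0.15 m, A = 7e-04 m^2
k = 235 * 0.15 / (7e-04 * 158)
k = 318.7 W/(m*K)


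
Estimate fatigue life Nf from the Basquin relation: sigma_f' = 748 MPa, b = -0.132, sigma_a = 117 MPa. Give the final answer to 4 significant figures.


sigma_a = sigma_f' * (2*Nf)^b
2*Nf = (sigma_a / sigma_f')^(1/b)
2*Nf = (117 / 748)^(1/-0.132)
2*Nf = 1.2703e+06
Nf = 635200 cycles


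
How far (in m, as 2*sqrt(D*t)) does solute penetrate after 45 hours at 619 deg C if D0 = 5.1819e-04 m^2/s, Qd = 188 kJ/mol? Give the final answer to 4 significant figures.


Step 1: D = D0 * exp(-Qd/(R*T))
T = 892.15 K
D = 5.1819e-04 * exp(-188e3 / (8.314 * 892.15)) = 5.09153e-15 m^2/s
Step 2: L = 2*sqrt(D*t)
t = 45 h = 162000 s
L = 2*sqrt(5.09153e-15 * 162000) = 5.744e-05 m


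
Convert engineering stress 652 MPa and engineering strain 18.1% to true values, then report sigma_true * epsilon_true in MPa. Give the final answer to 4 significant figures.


sigma_true = sigma_eng * (1 + epsilon_eng)
sigma_true = 652 * (1 + 0.181) = 770.012 MPa
epsilon_true = ln(1 + epsilon_eng)
epsilon_true = ln(1 + 0.181) = 0.166362
sigma_true * epsilon_true = 770.012 * 0.166362 = 128.1 MPa
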